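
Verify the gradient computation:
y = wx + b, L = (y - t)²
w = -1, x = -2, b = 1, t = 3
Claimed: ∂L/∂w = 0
Correct

y = (-1)(-2) + 1 = 3
∂L/∂y = 2(y - t) = 2(3 - 3) = 0
∂y/∂w = x = -2
∂L/∂w = 0 × -2 = 0

Claimed value: 0
Correct: The correct gradient is 0.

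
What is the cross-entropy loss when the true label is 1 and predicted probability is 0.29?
L = 1.238

L = -1·log(0.29) - 0·log(0.71) = -log(0.29) = 1.238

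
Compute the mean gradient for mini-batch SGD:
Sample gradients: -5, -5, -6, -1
Average gradient = -4.25

Average = (1/4)(-5 + -5 + -6 + -1) = -17/4 = -4.25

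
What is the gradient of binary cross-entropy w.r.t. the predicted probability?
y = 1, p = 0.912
∂L/∂p = -1.096

∂L/∂p = -y/p + (1-y)/(1-p) = -1/0.912 + 0 = -1.096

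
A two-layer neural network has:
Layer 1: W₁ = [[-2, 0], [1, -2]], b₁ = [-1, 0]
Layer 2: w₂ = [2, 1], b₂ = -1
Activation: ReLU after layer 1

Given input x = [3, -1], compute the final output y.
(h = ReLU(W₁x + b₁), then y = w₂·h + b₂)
y = 4

Layer 1 pre-activation: z₁ = [-7, 5]
After ReLU: h = [0, 5]
Layer 2 output: y = 2×0 + 1×5 + -1 = 4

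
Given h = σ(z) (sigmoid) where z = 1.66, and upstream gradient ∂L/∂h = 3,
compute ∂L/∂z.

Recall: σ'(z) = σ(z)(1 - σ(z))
∂L/∂z = 0.4027

σ(1.66) = 0.8402
σ'(1.66) = σ(1.66)(1 - σ(1.66)) = 0.8402 × 0.1598 = 0.1342
∂L/∂z = ∂L/∂h · σ'(z) = 3 × 0.1342 = 0.4027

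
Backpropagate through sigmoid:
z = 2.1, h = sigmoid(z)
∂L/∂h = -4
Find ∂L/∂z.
∂L/∂z = -0.3888

σ(2.1) = 0.8909
σ'(2.1) = σ(2.1)(1 - σ(2.1)) = 0.8909 × 0.1091 = 0.09719
∂L/∂z = ∂L/∂h · σ'(z) = -4 × 0.09719 = -0.3888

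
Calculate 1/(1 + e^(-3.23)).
0.9619

sigmoid(3.23) = 1/(1 + e^(-3.23)) = 1/(1 + 0.03956) = 0.9619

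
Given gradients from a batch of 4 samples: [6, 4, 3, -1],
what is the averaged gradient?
Average gradient = 3

Average = (1/4)(6 + 4 + 3 + -1) = 12/4 = 3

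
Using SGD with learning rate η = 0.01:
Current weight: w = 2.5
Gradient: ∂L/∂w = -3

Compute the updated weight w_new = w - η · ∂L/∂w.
w_new = 2.53

w_new = w - η·∂L/∂w = 2.5 - 0.01×(-3) = 2.5 - (-0.03) = 2.53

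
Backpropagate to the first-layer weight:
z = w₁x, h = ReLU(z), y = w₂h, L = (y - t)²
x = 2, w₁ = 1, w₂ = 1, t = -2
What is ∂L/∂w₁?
∂L/∂w₁ = 16

Forward pass:
z = w₁x = 1×2 = 2
h = ReLU(2) = 2
y = w₂h = 1×2 = 2

Backward pass:
∂L/∂y = 2(y - t) = 2(2 - -2) = 8
∂y/∂h = w₂ = 1
∂h/∂z = 1 (ReLU derivative)
∂z/∂w₁ = x = 2

∂L/∂w₁ = 8 × 1 × 1 × 2 = 16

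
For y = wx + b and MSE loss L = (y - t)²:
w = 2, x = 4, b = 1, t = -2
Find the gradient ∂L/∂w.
∂L/∂w = 88

y = wx + b = (2)(4) + 1 = 9
∂L/∂y = 2(y - t) = 2(9 - -2) = 22
∂y/∂w = x = 4
∂L/∂w = ∂L/∂y · ∂y/∂w = 22 × 4 = 88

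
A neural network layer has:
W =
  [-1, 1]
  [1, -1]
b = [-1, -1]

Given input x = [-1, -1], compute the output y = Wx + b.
y = [-1, -1]

Wx = [-1×-1 + 1×-1, 1×-1 + -1×-1]
   = [0, 0]
y = Wx + b = [0 + -1, 0 + -1] = [-1, -1]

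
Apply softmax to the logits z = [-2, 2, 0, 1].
p = [0.012, 0.6572, 0.0889, 0.2418]

exp(z) = [0.1353, 7.389, 1, 2.718]
Sum = 11.24
p = [0.012, 0.6572, 0.0889, 0.2418]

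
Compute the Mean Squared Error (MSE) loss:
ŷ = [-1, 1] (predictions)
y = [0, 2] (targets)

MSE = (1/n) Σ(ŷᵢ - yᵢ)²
MSE = 1

MSE = (1/2)((-1-0)² + (1-2)²) = (1/2)(1 + 1) = 1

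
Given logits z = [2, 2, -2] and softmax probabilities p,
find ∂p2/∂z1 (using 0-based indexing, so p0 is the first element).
∂p2/∂z1 = -0.004496

p = softmax(z) = [0.4955, 0.4955, 0.009075]
p2 = 0.009075, p1 = 0.4955

∂p2/∂z1 = -p2 × p1 = -0.009075 × 0.4955 = -0.004496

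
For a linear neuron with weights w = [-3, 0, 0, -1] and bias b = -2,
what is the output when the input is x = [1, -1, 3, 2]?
y = -7

y = (-3)(1) + (0)(-1) + (0)(3) + (-1)(2) + -2 = -7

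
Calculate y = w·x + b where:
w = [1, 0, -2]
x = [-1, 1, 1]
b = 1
y = -2

y = (1)(-1) + (0)(1) + (-2)(1) + 1 = -2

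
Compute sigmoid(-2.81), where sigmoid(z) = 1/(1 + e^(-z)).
0.05679

sigmoid(-2.81) = 1/(1 + e^(2.81)) = 1/(1 + 16.61) = 0.05679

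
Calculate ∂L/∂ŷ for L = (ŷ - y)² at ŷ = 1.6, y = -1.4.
∂L/∂ŷ = 6.0

∂L/∂ŷ = 2(ŷ - y) = 2(1.6 - -1.4) = 2(3.0) = 6.0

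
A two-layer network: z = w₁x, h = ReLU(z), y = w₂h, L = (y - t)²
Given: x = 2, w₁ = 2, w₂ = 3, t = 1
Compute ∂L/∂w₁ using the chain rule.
∂L/∂w₁ = 132

Forward pass:
z = w₁x = 2×2 = 4
h = ReLU(4) = 4
y = w₂h = 3×4 = 12

Backward pass:
∂L/∂y = 2(y - t) = 2(12 - 1) = 22
∂y/∂h = w₂ = 3
∂h/∂z = 1 (ReLU derivative)
∂z/∂w₁ = x = 2

∂L/∂w₁ = 22 × 3 × 1 × 2 = 132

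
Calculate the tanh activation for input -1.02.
-0.7699

tanh(-1.02) = (e^(-1.02) - e^(1.02))/(e^(-1.02) + e^(1.02)) = -0.7699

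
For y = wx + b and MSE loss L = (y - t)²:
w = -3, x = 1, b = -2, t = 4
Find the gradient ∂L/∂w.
∂L/∂w = -18

y = wx + b = (-3)(1) + -2 = -5
∂L/∂y = 2(y - t) = 2(-5 - 4) = -18
∂y/∂w = x = 1
∂L/∂w = ∂L/∂y · ∂y/∂w = -18 × 1 = -18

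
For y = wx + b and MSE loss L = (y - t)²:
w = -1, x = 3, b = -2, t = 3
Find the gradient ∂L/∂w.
∂L/∂w = -48

y = wx + b = (-1)(3) + -2 = -5
∂L/∂y = 2(y - t) = 2(-5 - 3) = -16
∂y/∂w = x = 3
∂L/∂w = ∂L/∂y · ∂y/∂w = -16 × 3 = -48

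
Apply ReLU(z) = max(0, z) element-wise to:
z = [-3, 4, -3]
h = [0, 4, 0]

ReLU applied element-wise: max(0,-3)=0, max(0,4)=4, max(0,-3)=0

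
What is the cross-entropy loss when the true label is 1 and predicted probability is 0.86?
L = 0.1508

L = -1·log(0.86) - 0·log(0.14) = -log(0.86) = 0.1508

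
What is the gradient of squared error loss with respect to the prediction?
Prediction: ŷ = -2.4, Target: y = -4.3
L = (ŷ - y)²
∂L/∂ŷ = 3.8

∂L/∂ŷ = 2(ŷ - y) = 2(-2.4 - -4.3) = 2(1.9) = 3.8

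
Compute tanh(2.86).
0.9935

tanh(2.86) = (e^(2.86) - e^(-2.86))/(e^(2.86) + e^(-2.86)) = 0.9935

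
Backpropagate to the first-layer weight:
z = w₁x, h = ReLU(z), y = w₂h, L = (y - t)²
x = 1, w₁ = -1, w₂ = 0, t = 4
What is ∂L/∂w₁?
∂L/∂w₁ = 0

Forward pass:
z = w₁x = -1×1 = -1
h = ReLU(-1) = 0
y = w₂h = 0×0 = 0

Backward pass:
∂L/∂y = 2(y - t) = 2(0 - 4) = -8
∂y/∂h = w₂ = 0
∂h/∂z = 0 (ReLU derivative)
∂z/∂w₁ = x = 1

∂L/∂w₁ = -8 × 0 × 0 × 1 = 0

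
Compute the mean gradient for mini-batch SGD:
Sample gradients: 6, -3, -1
Average gradient = 0.6667

Average = (1/3)(6 + -3 + -1) = 2/3 = 0.6667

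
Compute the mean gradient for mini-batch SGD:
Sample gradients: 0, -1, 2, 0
Average gradient = 0.25

Average = (1/4)(0 + -1 + 2 + 0) = 1/4 = 0.25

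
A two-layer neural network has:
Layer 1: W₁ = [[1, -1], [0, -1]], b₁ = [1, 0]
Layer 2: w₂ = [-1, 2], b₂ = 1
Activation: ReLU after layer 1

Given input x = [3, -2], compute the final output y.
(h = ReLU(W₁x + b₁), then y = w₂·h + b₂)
y = -1

Layer 1 pre-activation: z₁ = [6, 2]
After ReLU: h = [6, 2]
Layer 2 output: y = -1×6 + 2×2 + 1 = -1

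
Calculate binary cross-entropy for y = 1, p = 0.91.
L = 0.09431

L = -1·log(0.91) - 0·log(0.09) = -log(0.91) = 0.09431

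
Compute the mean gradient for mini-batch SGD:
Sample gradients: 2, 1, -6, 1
Average gradient = -0.5

Average = (1/4)(2 + 1 + -6 + 1) = -2/4 = -0.5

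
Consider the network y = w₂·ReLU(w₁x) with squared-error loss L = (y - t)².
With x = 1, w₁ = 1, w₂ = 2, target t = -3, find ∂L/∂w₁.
∂L/∂w₁ = 20

Forward pass:
z = w₁x = 1×1 = 1
h = ReLU(1) = 1
y = w₂h = 2×1 = 2

Backward pass:
∂L/∂y = 2(y - t) = 2(2 - -3) = 10
∂y/∂h = w₂ = 2
∂h/∂z = 1 (ReLU derivative)
∂z/∂w₁ = x = 1

∂L/∂w₁ = 10 × 2 × 1 × 1 = 20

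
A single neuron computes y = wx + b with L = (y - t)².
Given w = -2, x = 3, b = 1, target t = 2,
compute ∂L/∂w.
∂L/∂w = -42

y = wx + b = (-2)(3) + 1 = -5
∂L/∂y = 2(y - t) = 2(-5 - 2) = -14
∂y/∂w = x = 3
∂L/∂w = ∂L/∂y · ∂y/∂w = -14 × 3 = -42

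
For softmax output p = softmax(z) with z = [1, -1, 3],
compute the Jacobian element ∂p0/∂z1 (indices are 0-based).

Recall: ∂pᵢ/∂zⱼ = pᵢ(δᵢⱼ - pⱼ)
∂p0/∂z1 = -0.001862

p = softmax(z) = [0.1173, 0.01588, 0.8668]
p0 = 0.1173, p1 = 0.01588

∂p0/∂z1 = -p0 × p1 = -0.1173 × 0.01588 = -0.001862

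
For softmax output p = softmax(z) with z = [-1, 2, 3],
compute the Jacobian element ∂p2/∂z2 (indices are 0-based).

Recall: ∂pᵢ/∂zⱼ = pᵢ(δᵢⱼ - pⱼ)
∂p2/∂z2 = 0.201

p = softmax(z) = [0.01321, 0.2654, 0.7214]
p2 = 0.7214

∂p2/∂z2 = p2(1 - p2) = 0.7214 × (1 - 0.7214) = 0.201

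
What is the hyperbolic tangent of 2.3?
0.9801

tanh(2.3) = (e^(2.3) - e^(-2.3))/(e^(2.3) + e^(-2.3)) = 0.9801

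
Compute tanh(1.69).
0.9341

tanh(1.69) = (e^(1.69) - e^(-1.69))/(e^(1.69) + e^(-1.69)) = 0.9341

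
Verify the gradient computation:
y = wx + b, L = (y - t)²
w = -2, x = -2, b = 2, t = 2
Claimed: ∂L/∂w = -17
Incorrect

y = (-2)(-2) + 2 = 6
∂L/∂y = 2(y - t) = 2(6 - 2) = 8
∂y/∂w = x = -2
∂L/∂w = 8 × -2 = -16

Claimed value: -17
Incorrect: The correct gradient is -16.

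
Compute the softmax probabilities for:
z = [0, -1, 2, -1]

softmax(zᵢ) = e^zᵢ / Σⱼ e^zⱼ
p = [0.1096, 0.0403, 0.8098, 0.0403]

exp(z) = [1, 0.3679, 7.389, 0.3679]
Sum = 9.125
p = [0.1096, 0.0403, 0.8098, 0.0403]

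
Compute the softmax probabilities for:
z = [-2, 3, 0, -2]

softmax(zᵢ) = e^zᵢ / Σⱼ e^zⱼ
p = [0.0063, 0.9405, 0.0468, 0.0063]

exp(z) = [0.1353, 20.09, 1, 0.1353]
Sum = 21.36
p = [0.0063, 0.9405, 0.0468, 0.0063]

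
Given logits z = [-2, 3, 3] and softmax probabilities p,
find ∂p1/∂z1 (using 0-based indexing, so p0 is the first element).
∂p1/∂z1 = 0.25

p = softmax(z) = [0.003358, 0.4983, 0.4983]
p1 = 0.4983

∂p1/∂z1 = p1(1 - p1) = 0.4983 × (1 - 0.4983) = 0.25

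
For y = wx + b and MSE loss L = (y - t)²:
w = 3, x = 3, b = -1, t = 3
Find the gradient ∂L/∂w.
∂L/∂w = 30

y = wx + b = (3)(3) + -1 = 8
∂L/∂y = 2(y - t) = 2(8 - 3) = 10
∂y/∂w = x = 3
∂L/∂w = ∂L/∂y · ∂y/∂w = 10 × 3 = 30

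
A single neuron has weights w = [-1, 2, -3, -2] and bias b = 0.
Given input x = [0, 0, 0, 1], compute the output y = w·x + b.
y = -2

y = (-1)(0) + (2)(0) + (-3)(0) + (-2)(1) + 0 = -2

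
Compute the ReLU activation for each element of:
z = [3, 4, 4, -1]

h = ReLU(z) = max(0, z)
h = [3, 4, 4, 0]

ReLU applied element-wise: max(0,3)=3, max(0,4)=4, max(0,4)=4, max(0,-1)=0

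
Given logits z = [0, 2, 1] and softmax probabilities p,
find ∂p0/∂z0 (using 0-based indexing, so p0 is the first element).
∂p0/∂z0 = 0.08193

p = softmax(z) = [0.09003, 0.6652, 0.2447]
p0 = 0.09003

∂p0/∂z0 = p0(1 - p0) = 0.09003 × (1 - 0.09003) = 0.08193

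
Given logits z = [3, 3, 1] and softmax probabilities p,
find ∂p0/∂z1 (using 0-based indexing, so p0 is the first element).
∂p0/∂z1 = -0.2193

p = softmax(z) = [0.4683, 0.4683, 0.06338]
p0 = 0.4683, p1 = 0.4683

∂p0/∂z1 = -p0 × p1 = -0.4683 × 0.4683 = -0.2193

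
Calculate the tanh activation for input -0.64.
-0.5649

tanh(-0.64) = (e^(-0.64) - e^(0.64))/(e^(-0.64) + e^(0.64)) = -0.5649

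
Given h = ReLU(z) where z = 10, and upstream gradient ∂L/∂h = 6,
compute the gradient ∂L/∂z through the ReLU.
∂L/∂z = 6

h = ReLU(10) = 10
Since z > 0: ∂h/∂z = 1
∂L/∂z = ∂L/∂h · ∂h/∂z = 6 × 1 = 6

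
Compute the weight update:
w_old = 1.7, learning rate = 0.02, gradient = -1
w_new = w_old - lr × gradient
w_new = 1.72

w_new = w - η·∂L/∂w = 1.7 - 0.02×(-1) = 1.7 - (-0.02) = 1.72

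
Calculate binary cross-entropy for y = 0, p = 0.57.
L = 0.844

L = -0·log(0.57) - 1·log(0.43) = -log(0.43) = 0.844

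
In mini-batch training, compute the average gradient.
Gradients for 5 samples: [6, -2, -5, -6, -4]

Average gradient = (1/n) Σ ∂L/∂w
Average gradient = -2.2

Average = (1/5)(6 + -2 + -5 + -6 + -4) = -11/5 = -2.2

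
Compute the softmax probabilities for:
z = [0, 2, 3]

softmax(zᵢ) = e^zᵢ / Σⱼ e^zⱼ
p = [0.0351, 0.2595, 0.7054]

exp(z) = [1, 7.389, 20.09]
Sum = 28.47
p = [0.0351, 0.2595, 0.7054]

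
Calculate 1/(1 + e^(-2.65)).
0.934

sigmoid(2.65) = 1/(1 + e^(-2.65)) = 1/(1 + 0.07065) = 0.934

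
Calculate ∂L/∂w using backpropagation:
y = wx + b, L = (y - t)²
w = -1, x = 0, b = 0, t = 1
∂L/∂w = 0

y = wx + b = (-1)(0) + 0 = 0
∂L/∂y = 2(y - t) = 2(0 - 1) = -2
∂y/∂w = x = 0
∂L/∂w = ∂L/∂y · ∂y/∂w = -2 × 0 = 0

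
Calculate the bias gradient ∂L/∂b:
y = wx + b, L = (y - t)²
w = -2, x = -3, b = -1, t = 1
∂L/∂b = 8

y = wx + b = (-2)(-3) + -1 = 5
∂L/∂y = 2(y - t) = 2(5 - 1) = 8
∂y/∂b = 1
∂L/∂b = ∂L/∂y · ∂y/∂b = 8 × 1 = 8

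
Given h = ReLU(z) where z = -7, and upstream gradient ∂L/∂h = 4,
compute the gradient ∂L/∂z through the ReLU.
∂L/∂z = 0

h = ReLU(-7) = 0
Since z < 0: ∂h/∂z = 0
∂L/∂z = ∂L/∂h · ∂h/∂z = 4 × 0 = 0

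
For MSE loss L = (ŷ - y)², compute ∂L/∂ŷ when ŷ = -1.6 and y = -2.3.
∂L/∂ŷ = 1.4

∂L/∂ŷ = 2(ŷ - y) = 2(-1.6 - -2.3) = 2(0.7) = 1.4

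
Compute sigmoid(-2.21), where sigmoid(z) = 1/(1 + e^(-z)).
0.09886

sigmoid(-2.21) = 1/(1 + e^(2.21)) = 1/(1 + 9.116) = 0.09886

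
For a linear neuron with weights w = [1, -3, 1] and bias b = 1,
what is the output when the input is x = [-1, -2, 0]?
y = 6

y = (1)(-1) + (-3)(-2) + (1)(0) + 1 = 6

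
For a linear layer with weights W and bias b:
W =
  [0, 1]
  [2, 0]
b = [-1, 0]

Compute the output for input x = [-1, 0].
y = [-1, -2]

Wx = [0×-1 + 1×0, 2×-1 + 0×0]
   = [0, -2]
y = Wx + b = [0 + -1, -2 + 0] = [-1, -2]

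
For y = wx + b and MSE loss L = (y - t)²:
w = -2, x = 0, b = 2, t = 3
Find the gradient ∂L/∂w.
∂L/∂w = 0

y = wx + b = (-2)(0) + 2 = 2
∂L/∂y = 2(y - t) = 2(2 - 3) = -2
∂y/∂w = x = 0
∂L/∂w = ∂L/∂y · ∂y/∂w = -2 × 0 = 0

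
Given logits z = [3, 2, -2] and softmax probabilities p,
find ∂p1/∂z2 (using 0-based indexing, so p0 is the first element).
∂p1/∂z2 = -0.001312

p = softmax(z) = [0.7275, 0.2676, 0.004902]
p1 = 0.2676, p2 = 0.004902

∂p1/∂z2 = -p1 × p2 = -0.2676 × 0.004902 = -0.001312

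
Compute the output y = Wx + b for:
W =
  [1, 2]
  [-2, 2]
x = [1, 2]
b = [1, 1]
y = [6, 3]

Wx = [1×1 + 2×2, -2×1 + 2×2]
   = [5, 2]
y = Wx + b = [5 + 1, 2 + 1] = [6, 3]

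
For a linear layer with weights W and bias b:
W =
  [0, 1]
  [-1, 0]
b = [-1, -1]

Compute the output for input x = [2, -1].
y = [-2, -3]

Wx = [0×2 + 1×-1, -1×2 + 0×-1]
   = [-1, -2]
y = Wx + b = [-1 + -1, -2 + -1] = [-2, -3]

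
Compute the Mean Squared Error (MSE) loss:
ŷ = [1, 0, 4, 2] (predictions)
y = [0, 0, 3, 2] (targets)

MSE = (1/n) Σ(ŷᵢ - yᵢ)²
MSE = 0.5

MSE = (1/4)((1-0)² + (0-0)² + (4-3)² + (2-2)²) = (1/4)(1 + 0 + 1 + 0) = 0.5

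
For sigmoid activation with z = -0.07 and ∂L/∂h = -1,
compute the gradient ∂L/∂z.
∂L/∂z = -0.2497

σ(-0.07) = 0.4825
σ'(-0.07) = σ(-0.07)(1 - σ(-0.07)) = 0.4825 × 0.5175 = 0.2497
∂L/∂z = ∂L/∂h · σ'(z) = -1 × 0.2497 = -0.2497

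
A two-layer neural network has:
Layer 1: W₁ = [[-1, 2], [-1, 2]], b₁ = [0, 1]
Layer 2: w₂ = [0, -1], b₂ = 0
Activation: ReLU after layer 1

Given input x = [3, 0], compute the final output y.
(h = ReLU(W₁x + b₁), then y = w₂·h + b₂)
y = 0

Layer 1 pre-activation: z₁ = [-3, -2]
After ReLU: h = [0, 0]
Layer 2 output: y = 0×0 + -1×0 + 0 = 0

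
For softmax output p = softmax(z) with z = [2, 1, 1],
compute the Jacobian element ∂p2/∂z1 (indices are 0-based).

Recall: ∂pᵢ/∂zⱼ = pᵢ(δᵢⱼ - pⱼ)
∂p2/∂z1 = -0.04492

p = softmax(z) = [0.5761, 0.2119, 0.2119]
p2 = 0.2119, p1 = 0.2119

∂p2/∂z1 = -p2 × p1 = -0.2119 × 0.2119 = -0.04492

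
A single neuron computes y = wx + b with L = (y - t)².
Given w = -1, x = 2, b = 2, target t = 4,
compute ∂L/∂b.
∂L/∂b = -8

y = wx + b = (-1)(2) + 2 = 0
∂L/∂y = 2(y - t) = 2(0 - 4) = -8
∂y/∂b = 1
∂L/∂b = ∂L/∂y · ∂y/∂b = -8 × 1 = -8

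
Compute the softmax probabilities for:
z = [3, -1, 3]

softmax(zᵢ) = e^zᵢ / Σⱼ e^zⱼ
p = [0.4955, 0.0091, 0.4955]

exp(z) = [20.09, 0.3679, 20.09]
Sum = 40.54
p = [0.4955, 0.0091, 0.4955]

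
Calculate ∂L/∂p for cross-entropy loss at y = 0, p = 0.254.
∂L/∂p = 1.34

∂L/∂p = -y/p + (1-y)/(1-p) = 0 + 1/0.746 = 1.34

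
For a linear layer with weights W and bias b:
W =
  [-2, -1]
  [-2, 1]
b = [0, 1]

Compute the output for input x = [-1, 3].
y = [-1, 6]

Wx = [-2×-1 + -1×3, -2×-1 + 1×3]
   = [-1, 5]
y = Wx + b = [-1 + 0, 5 + 1] = [-1, 6]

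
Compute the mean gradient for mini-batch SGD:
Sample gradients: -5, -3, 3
Average gradient = -1.667

Average = (1/3)(-5 + -3 + 3) = -5/3 = -1.667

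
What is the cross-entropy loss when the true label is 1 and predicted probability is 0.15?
L = 1.897

L = -1·log(0.15) - 0·log(0.85) = -log(0.15) = 1.897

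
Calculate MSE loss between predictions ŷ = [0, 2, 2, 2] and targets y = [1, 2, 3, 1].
MSE = 0.75

MSE = (1/4)((0-1)² + (2-2)² + (2-3)² + (2-1)²) = (1/4)(1 + 0 + 1 + 1) = 0.75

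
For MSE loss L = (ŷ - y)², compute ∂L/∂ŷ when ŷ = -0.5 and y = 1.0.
∂L/∂ŷ = -3.0

∂L/∂ŷ = 2(ŷ - y) = 2(-0.5 - 1.0) = 2(-1.5) = -3.0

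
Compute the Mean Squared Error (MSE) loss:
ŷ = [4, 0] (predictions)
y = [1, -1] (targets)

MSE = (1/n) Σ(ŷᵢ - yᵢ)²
MSE = 5

MSE = (1/2)((4-1)² + (0--1)²) = (1/2)(9 + 1) = 5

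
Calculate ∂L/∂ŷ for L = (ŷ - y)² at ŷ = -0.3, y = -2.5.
∂L/∂ŷ = 4.4

∂L/∂ŷ = 2(ŷ - y) = 2(-0.3 - -2.5) = 2(2.2) = 4.4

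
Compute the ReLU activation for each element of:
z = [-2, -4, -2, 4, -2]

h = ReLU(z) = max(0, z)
h = [0, 0, 0, 4, 0]

ReLU applied element-wise: max(0,-2)=0, max(0,-4)=0, max(0,-2)=0, max(0,4)=4, max(0,-2)=0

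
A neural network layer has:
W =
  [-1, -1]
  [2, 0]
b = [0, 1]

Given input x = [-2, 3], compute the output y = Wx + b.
y = [-1, -3]

Wx = [-1×-2 + -1×3, 2×-2 + 0×3]
   = [-1, -4]
y = Wx + b = [-1 + 0, -4 + 1] = [-1, -3]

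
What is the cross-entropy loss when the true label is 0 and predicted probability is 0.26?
L = 0.3011

L = -0·log(0.26) - 1·log(0.74) = -log(0.74) = 0.3011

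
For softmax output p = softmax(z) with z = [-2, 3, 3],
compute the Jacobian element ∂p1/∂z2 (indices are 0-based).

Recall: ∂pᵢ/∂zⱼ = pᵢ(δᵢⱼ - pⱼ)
∂p1/∂z2 = -0.2483

p = softmax(z) = [0.003358, 0.4983, 0.4983]
p1 = 0.4983, p2 = 0.4983

∂p1/∂z2 = -p1 × p2 = -0.4983 × 0.4983 = -0.2483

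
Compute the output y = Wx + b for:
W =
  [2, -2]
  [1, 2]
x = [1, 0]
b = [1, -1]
y = [3, 0]

Wx = [2×1 + -2×0, 1×1 + 2×0]
   = [2, 1]
y = Wx + b = [2 + 1, 1 + -1] = [3, 0]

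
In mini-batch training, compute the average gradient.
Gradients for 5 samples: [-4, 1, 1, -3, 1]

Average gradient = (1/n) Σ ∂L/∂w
Average gradient = -0.8

Average = (1/5)(-4 + 1 + 1 + -3 + 1) = -4/5 = -0.8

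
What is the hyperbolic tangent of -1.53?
-0.9104

tanh(-1.53) = (e^(-1.53) - e^(1.53))/(e^(-1.53) + e^(1.53)) = -0.9104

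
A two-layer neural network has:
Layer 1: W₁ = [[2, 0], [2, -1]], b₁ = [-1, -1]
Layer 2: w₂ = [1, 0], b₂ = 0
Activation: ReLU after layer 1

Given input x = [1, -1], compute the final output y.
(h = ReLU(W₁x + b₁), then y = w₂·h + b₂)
y = 1

Layer 1 pre-activation: z₁ = [1, 2]
After ReLU: h = [1, 2]
Layer 2 output: y = 1×1 + 0×2 + 0 = 1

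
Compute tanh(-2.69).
-0.9908

tanh(-2.69) = (e^(-2.69) - e^(2.69))/(e^(-2.69) + e^(2.69)) = -0.9908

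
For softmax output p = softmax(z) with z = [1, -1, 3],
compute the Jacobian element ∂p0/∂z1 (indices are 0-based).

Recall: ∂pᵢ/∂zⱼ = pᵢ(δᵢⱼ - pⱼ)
∂p0/∂z1 = -0.001862

p = softmax(z) = [0.1173, 0.01588, 0.8668]
p0 = 0.1173, p1 = 0.01588

∂p0/∂z1 = -p0 × p1 = -0.1173 × 0.01588 = -0.001862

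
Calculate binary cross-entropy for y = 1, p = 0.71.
L = 0.3425

L = -1·log(0.71) - 0·log(0.29) = -log(0.71) = 0.3425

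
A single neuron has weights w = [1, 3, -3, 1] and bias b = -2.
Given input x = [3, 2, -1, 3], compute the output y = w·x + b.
y = 13

y = (1)(3) + (3)(2) + (-3)(-1) + (1)(3) + -2 = 13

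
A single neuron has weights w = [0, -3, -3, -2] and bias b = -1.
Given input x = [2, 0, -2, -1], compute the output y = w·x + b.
y = 7

y = (0)(2) + (-3)(0) + (-3)(-2) + (-2)(-1) + -1 = 7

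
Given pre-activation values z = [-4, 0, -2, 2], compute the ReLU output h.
h = [0, 0, 0, 2]

ReLU applied element-wise: max(0,-4)=0, max(0,0)=0, max(0,-2)=0, max(0,2)=2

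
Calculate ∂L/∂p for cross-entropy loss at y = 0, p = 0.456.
∂L/∂p = 1.838

∂L/∂p = -y/p + (1-y)/(1-p) = 0 + 1/0.544 = 1.838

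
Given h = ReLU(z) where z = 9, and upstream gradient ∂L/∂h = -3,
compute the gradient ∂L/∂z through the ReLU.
∂L/∂z = -3

h = ReLU(9) = 9
Since z > 0: ∂h/∂z = 1
∂L/∂z = ∂L/∂h · ∂h/∂z = -3 × 1 = -3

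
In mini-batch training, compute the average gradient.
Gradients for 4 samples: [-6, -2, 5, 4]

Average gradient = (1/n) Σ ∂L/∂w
Average gradient = 0.25

Average = (1/4)(-6 + -2 + 5 + 4) = 1/4 = 0.25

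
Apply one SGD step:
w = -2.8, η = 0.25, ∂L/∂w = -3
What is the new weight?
w_new = -2.05

w_new = w - η·∂L/∂w = -2.8 - 0.25×(-3) = -2.8 - (-0.75) = -2.05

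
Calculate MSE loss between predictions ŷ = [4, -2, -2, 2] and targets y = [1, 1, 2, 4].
MSE = 9.5

MSE = (1/4)((4-1)² + (-2-1)² + (-2-2)² + (2-4)²) = (1/4)(9 + 9 + 16 + 4) = 9.5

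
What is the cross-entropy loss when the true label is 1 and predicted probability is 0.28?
L = 1.273

L = -1·log(0.28) - 0·log(0.72) = -log(0.28) = 1.273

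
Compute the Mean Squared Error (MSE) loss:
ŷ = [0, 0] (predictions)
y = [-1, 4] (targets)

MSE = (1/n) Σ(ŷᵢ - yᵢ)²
MSE = 8.5

MSE = (1/2)((0--1)² + (0-4)²) = (1/2)(1 + 16) = 8.5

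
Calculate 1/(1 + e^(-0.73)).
0.6748

sigmoid(0.73) = 1/(1 + e^(-0.73)) = 1/(1 + 0.4819) = 0.6748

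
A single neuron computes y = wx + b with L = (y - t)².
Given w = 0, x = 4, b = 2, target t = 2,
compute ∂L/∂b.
∂L/∂b = 0

y = wx + b = (0)(4) + 2 = 2
∂L/∂y = 2(y - t) = 2(2 - 2) = 0
∂y/∂b = 1
∂L/∂b = ∂L/∂y · ∂y/∂b = 0 × 1 = 0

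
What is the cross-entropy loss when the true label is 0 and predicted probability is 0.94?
L = 2.813

L = -0·log(0.94) - 1·log(0.06) = -log(0.06) = 2.813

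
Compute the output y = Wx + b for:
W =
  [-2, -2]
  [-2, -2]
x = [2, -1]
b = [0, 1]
y = [-2, -1]

Wx = [-2×2 + -2×-1, -2×2 + -2×-1]
   = [-2, -2]
y = Wx + b = [-2 + 0, -2 + 1] = [-2, -1]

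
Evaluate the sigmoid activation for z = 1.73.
0.8494

sigmoid(1.73) = 1/(1 + e^(-1.73)) = 1/(1 + 0.1773) = 0.8494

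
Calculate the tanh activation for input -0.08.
-0.07983

tanh(-0.08) = (e^(-0.08) - e^(0.08))/(e^(-0.08) + e^(0.08)) = -0.07983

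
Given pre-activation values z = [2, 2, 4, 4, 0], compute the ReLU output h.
h = [2, 2, 4, 4, 0]

ReLU applied element-wise: max(0,2)=2, max(0,2)=2, max(0,4)=4, max(0,4)=4, max(0,0)=0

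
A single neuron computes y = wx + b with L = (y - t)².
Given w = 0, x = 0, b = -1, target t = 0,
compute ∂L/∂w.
∂L/∂w = 0

y = wx + b = (0)(0) + -1 = -1
∂L/∂y = 2(y - t) = 2(-1 - 0) = -2
∂y/∂w = x = 0
∂L/∂w = ∂L/∂y · ∂y/∂w = -2 × 0 = 0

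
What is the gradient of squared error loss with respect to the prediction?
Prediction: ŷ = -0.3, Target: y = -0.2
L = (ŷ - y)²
∂L/∂ŷ = -0.2

∂L/∂ŷ = 2(ŷ - y) = 2(-0.3 - -0.2) = 2(-0.1) = -0.2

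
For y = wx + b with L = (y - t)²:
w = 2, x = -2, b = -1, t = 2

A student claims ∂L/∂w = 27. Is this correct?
Incorrect

y = (2)(-2) + -1 = -5
∂L/∂y = 2(y - t) = 2(-5 - 2) = -14
∂y/∂w = x = -2
∂L/∂w = -14 × -2 = 28

Claimed value: 27
Incorrect: The correct gradient is 28.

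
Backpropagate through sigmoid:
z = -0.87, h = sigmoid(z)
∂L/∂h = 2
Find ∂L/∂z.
∂L/∂z = 0.4162

σ(-0.87) = 0.2953
σ'(-0.87) = σ(-0.87)(1 - σ(-0.87)) = 0.2953 × 0.7047 = 0.2081
∂L/∂z = ∂L/∂h · σ'(z) = 2 × 0.2081 = 0.4162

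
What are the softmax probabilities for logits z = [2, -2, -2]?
p = [0.9647, 0.0177, 0.0177]

exp(z) = [7.389, 0.1353, 0.1353]
Sum = 7.66
p = [0.9647, 0.0177, 0.0177]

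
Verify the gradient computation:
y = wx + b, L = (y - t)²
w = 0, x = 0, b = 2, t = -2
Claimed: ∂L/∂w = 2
Incorrect

y = (0)(0) + 2 = 2
∂L/∂y = 2(y - t) = 2(2 - -2) = 8
∂y/∂w = x = 0
∂L/∂w = 8 × 0 = 0

Claimed value: 2
Incorrect: The correct gradient is 0.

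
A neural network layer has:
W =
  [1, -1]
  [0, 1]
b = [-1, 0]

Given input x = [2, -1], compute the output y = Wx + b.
y = [2, -1]

Wx = [1×2 + -1×-1, 0×2 + 1×-1]
   = [3, -1]
y = Wx + b = [3 + -1, -1 + 0] = [2, -1]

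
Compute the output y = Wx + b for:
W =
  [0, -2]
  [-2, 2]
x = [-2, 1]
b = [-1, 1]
y = [-3, 7]

Wx = [0×-2 + -2×1, -2×-2 + 2×1]
   = [-2, 6]
y = Wx + b = [-2 + -1, 6 + 1] = [-3, 7]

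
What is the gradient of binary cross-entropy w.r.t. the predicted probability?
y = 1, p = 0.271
∂L/∂p = -3.69

∂L/∂p = -y/p + (1-y)/(1-p) = -1/0.271 + 0 = -3.69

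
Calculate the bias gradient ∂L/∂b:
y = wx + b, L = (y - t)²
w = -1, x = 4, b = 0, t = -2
∂L/∂b = -4

y = wx + b = (-1)(4) + 0 = -4
∂L/∂y = 2(y - t) = 2(-4 - -2) = -4
∂y/∂b = 1
∂L/∂b = ∂L/∂y · ∂y/∂b = -4 × 1 = -4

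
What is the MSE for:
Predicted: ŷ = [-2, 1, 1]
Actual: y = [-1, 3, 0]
MSE = 2

MSE = (1/3)((-2--1)² + (1-3)² + (1-0)²) = (1/3)(1 + 4 + 1) = 2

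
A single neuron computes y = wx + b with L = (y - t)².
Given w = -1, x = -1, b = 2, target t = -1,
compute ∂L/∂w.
∂L/∂w = -8

y = wx + b = (-1)(-1) + 2 = 3
∂L/∂y = 2(y - t) = 2(3 - -1) = 8
∂y/∂w = x = -1
∂L/∂w = ∂L/∂y · ∂y/∂w = 8 × -1 = -8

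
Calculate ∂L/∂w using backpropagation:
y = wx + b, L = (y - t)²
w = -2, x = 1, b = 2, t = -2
∂L/∂w = 4

y = wx + b = (-2)(1) + 2 = 0
∂L/∂y = 2(y - t) = 2(0 - -2) = 4
∂y/∂w = x = 1
∂L/∂w = ∂L/∂y · ∂y/∂w = 4 × 1 = 4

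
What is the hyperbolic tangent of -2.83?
-0.9931

tanh(-2.83) = (e^(-2.83) - e^(2.83))/(e^(-2.83) + e^(2.83)) = -0.9931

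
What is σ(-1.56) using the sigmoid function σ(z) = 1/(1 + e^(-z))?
0.1736

sigmoid(-1.56) = 1/(1 + e^(1.56)) = 1/(1 + 4.759) = 0.1736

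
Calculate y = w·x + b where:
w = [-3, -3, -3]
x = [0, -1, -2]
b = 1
y = 10

y = (-3)(0) + (-3)(-1) + (-3)(-2) + 1 = 10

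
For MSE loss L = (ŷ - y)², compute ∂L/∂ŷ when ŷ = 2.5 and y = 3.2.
∂L/∂ŷ = -1.4

∂L/∂ŷ = 2(ŷ - y) = 2(2.5 - 3.2) = 2(-0.7) = -1.4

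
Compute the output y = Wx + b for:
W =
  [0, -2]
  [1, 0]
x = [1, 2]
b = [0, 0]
y = [-4, 1]

Wx = [0×1 + -2×2, 1×1 + 0×2]
   = [-4, 1]
y = Wx + b = [-4 + 0, 1 + 0] = [-4, 1]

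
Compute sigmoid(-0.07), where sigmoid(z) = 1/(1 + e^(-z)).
0.4825

sigmoid(-0.07) = 1/(1 + e^(0.07)) = 1/(1 + 1.073) = 0.4825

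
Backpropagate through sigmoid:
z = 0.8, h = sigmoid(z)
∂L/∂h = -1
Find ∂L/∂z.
∂L/∂z = -0.2139

σ(0.8) = 0.69
σ'(0.8) = σ(0.8)(1 - σ(0.8)) = 0.69 × 0.31 = 0.2139
∂L/∂z = ∂L/∂h · σ'(z) = -1 × 0.2139 = -0.2139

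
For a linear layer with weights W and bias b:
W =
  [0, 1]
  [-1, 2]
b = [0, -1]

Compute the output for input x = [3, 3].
y = [3, 2]

Wx = [0×3 + 1×3, -1×3 + 2×3]
   = [3, 3]
y = Wx + b = [3 + 0, 3 + -1] = [3, 2]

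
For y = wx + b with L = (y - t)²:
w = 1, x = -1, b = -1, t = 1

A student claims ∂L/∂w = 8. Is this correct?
Incorrect

y = (1)(-1) + -1 = -2
∂L/∂y = 2(y - t) = 2(-2 - 1) = -6
∂y/∂w = x = -1
∂L/∂w = -6 × -1 = 6

Claimed value: 8
Incorrect: The correct gradient is 6.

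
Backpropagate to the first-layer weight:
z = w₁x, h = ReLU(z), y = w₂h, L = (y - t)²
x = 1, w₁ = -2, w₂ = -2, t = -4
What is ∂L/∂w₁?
∂L/∂w₁ = 0

Forward pass:
z = w₁x = -2×1 = -2
h = ReLU(-2) = 0
y = w₂h = -2×0 = 0

Backward pass:
∂L/∂y = 2(y - t) = 2(0 - -4) = 8
∂y/∂h = w₂ = -2
∂h/∂z = 0 (ReLU derivative)
∂z/∂w₁ = x = 1

∂L/∂w₁ = 8 × -2 × 0 × 1 = 0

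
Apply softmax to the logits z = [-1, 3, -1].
p = [0.0177, 0.9647, 0.0177]

exp(z) = [0.3679, 20.09, 0.3679]
Sum = 20.82
p = [0.0177, 0.9647, 0.0177]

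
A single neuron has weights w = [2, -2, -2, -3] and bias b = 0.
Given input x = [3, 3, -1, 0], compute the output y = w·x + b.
y = 2

y = (2)(3) + (-2)(3) + (-2)(-1) + (-3)(0) + 0 = 2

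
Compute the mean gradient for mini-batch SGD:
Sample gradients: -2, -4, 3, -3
Average gradient = -1.5

Average = (1/4)(-2 + -4 + 3 + -3) = -6/4 = -1.5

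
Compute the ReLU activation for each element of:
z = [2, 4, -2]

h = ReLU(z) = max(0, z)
h = [2, 4, 0]

ReLU applied element-wise: max(0,2)=2, max(0,4)=4, max(0,-2)=0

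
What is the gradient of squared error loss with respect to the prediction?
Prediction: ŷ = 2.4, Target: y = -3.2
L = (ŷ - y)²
∂L/∂ŷ = 11.2

∂L/∂ŷ = 2(ŷ - y) = 2(2.4 - -3.2) = 2(5.6) = 11.2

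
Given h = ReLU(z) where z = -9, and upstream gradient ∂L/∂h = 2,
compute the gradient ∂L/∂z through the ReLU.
∂L/∂z = 0

h = ReLU(-9) = 0
Since z < 0: ∂h/∂z = 0
∂L/∂z = ∂L/∂h · ∂h/∂z = 2 × 0 = 0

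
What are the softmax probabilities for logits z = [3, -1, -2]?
p = [0.9756, 0.0179, 0.0066]

exp(z) = [20.09, 0.3679, 0.1353]
Sum = 20.59
p = [0.9756, 0.0179, 0.0066]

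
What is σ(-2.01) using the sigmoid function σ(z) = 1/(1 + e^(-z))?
0.1182

sigmoid(-2.01) = 1/(1 + e^(2.01)) = 1/(1 + 7.463) = 0.1182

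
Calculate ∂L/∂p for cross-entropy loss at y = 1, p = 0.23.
∂L/∂p = -4.348

∂L/∂p = -y/p + (1-y)/(1-p) = -1/0.23 + 0 = -4.348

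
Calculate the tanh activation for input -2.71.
-0.9912

tanh(-2.71) = (e^(-2.71) - e^(2.71))/(e^(-2.71) + e^(2.71)) = -0.9912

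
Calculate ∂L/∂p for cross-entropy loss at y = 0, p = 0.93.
∂L/∂p = 14.29

∂L/∂p = -y/p + (1-y)/(1-p) = 0 + 1/0.07 = 14.29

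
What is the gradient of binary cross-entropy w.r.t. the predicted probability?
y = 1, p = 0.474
∂L/∂p = -2.11

∂L/∂p = -y/p + (1-y)/(1-p) = -1/0.474 + 0 = -2.11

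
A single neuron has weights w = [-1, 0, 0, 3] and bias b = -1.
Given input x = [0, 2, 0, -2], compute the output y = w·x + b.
y = -7

y = (-1)(0) + (0)(2) + (0)(0) + (3)(-2) + -1 = -7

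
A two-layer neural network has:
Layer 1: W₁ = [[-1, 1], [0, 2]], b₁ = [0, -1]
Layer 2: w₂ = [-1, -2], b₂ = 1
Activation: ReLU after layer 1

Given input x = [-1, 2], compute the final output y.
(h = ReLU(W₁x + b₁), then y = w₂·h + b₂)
y = -8

Layer 1 pre-activation: z₁ = [3, 3]
After ReLU: h = [3, 3]
Layer 2 output: y = -1×3 + -2×3 + 1 = -8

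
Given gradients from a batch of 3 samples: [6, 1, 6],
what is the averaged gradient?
Average gradient = 4.333

Average = (1/3)(6 + 1 + 6) = 13/3 = 4.333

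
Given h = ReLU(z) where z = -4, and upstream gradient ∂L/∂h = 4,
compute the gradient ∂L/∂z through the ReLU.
∂L/∂z = 0

h = ReLU(-4) = 0
Since z < 0: ∂h/∂z = 0
∂L/∂z = ∂L/∂h · ∂h/∂z = 4 × 0 = 0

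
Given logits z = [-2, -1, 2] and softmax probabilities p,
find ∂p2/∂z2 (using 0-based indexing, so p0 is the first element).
∂p2/∂z2 = 0.0597

p = softmax(z) = [0.01715, 0.04661, 0.9362]
p2 = 0.9362

∂p2/∂z2 = p2(1 - p2) = 0.9362 × (1 - 0.9362) = 0.0597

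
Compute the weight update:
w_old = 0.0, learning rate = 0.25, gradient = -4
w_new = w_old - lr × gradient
w_new = 1

w_new = w - η·∂L/∂w = 0.0 - 0.25×(-4) = 0.0 - (-1) = 1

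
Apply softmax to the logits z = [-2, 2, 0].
p = [0.0159, 0.8668, 0.1173]

exp(z) = [0.1353, 7.389, 1]
Sum = 8.524
p = [0.0159, 0.8668, 0.1173]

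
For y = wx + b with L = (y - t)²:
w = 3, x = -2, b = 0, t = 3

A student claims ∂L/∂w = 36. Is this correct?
Correct

y = (3)(-2) + 0 = -6
∂L/∂y = 2(y - t) = 2(-6 - 3) = -18
∂y/∂w = x = -2
∂L/∂w = -18 × -2 = 36

Claimed value: 36
Correct: The correct gradient is 36.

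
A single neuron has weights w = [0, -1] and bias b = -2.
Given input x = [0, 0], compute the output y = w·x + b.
y = -2

y = (0)(0) + (-1)(0) + -2 = -2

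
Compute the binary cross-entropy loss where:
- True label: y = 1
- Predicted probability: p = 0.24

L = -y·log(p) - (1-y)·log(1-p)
L = 1.427

L = -1·log(0.24) - 0·log(0.76) = -log(0.24) = 1.427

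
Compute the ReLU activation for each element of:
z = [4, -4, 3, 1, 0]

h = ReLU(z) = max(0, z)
h = [4, 0, 3, 1, 0]

ReLU applied element-wise: max(0,4)=4, max(0,-4)=0, max(0,3)=3, max(0,1)=1, max(0,0)=0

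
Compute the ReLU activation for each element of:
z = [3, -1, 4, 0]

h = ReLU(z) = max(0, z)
h = [3, 0, 4, 0]

ReLU applied element-wise: max(0,3)=3, max(0,-1)=0, max(0,4)=4, max(0,0)=0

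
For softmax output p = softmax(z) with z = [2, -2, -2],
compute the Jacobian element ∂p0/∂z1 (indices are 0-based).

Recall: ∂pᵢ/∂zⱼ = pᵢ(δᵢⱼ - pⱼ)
∂p0/∂z1 = -0.01704

p = softmax(z) = [0.9647, 0.01767, 0.01767]
p0 = 0.9647, p1 = 0.01767

∂p0/∂z1 = -p0 × p1 = -0.9647 × 0.01767 = -0.01704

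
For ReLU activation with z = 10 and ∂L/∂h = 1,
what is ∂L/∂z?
∂L/∂z = 1

h = ReLU(10) = 10
Since z > 0: ∂h/∂z = 1
∂L/∂z = ∂L/∂h · ∂h/∂z = 1 × 1 = 1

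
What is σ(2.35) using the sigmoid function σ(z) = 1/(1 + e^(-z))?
0.9129

sigmoid(2.35) = 1/(1 + e^(-2.35)) = 1/(1 + 0.09537) = 0.9129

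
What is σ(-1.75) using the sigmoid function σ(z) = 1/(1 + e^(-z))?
0.148

sigmoid(-1.75) = 1/(1 + e^(1.75)) = 1/(1 + 5.755) = 0.148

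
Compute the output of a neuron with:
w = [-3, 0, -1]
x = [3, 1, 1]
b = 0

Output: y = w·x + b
y = -10

y = (-3)(3) + (0)(1) + (-1)(1) + 0 = -10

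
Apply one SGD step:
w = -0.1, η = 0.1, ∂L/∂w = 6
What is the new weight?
w_new = -0.7

w_new = w - η·∂L/∂w = -0.1 - 0.1×(6) = -0.1 - (0.6) = -0.7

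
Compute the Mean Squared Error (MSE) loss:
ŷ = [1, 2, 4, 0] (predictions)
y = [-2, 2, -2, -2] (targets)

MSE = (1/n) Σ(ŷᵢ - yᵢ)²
MSE = 12.25

MSE = (1/4)((1--2)² + (2-2)² + (4--2)² + (0--2)²) = (1/4)(9 + 0 + 36 + 4) = 12.25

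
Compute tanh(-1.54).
-0.9121

tanh(-1.54) = (e^(-1.54) - e^(1.54))/(e^(-1.54) + e^(1.54)) = -0.9121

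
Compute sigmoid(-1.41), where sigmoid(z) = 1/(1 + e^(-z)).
0.1962

sigmoid(-1.41) = 1/(1 + e^(1.41)) = 1/(1 + 4.096) = 0.1962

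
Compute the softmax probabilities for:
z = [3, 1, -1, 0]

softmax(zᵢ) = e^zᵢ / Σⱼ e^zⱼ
p = [0.831, 0.1125, 0.0152, 0.0414]

exp(z) = [20.09, 2.718, 0.3679, 1]
Sum = 24.17
p = [0.831, 0.1125, 0.0152, 0.0414]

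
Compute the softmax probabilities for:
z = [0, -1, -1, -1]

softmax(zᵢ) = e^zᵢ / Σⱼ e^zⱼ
p = [0.4754, 0.1749, 0.1749, 0.1749]

exp(z) = [1, 0.3679, 0.3679, 0.3679]
Sum = 2.104
p = [0.4754, 0.1749, 0.1749, 0.1749]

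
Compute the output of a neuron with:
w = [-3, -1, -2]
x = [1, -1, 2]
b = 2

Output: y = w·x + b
y = -4

y = (-3)(1) + (-1)(-1) + (-2)(2) + 2 = -4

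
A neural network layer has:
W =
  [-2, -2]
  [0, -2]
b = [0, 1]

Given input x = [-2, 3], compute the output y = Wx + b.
y = [-2, -5]

Wx = [-2×-2 + -2×3, 0×-2 + -2×3]
   = [-2, -6]
y = Wx + b = [-2 + 0, -6 + 1] = [-2, -5]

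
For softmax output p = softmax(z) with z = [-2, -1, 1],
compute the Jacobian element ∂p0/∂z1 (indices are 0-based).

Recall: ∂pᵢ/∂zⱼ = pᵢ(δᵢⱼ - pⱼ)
∂p0/∂z1 = -0.004797

p = softmax(z) = [0.04201, 0.1142, 0.8438]
p0 = 0.04201, p1 = 0.1142

∂p0/∂z1 = -p0 × p1 = -0.04201 × 0.1142 = -0.004797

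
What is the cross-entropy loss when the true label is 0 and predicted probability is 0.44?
L = 0.5798

L = -0·log(0.44) - 1·log(0.56) = -log(0.56) = 0.5798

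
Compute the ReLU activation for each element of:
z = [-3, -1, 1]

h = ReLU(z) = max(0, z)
h = [0, 0, 1]

ReLU applied element-wise: max(0,-3)=0, max(0,-1)=0, max(0,1)=1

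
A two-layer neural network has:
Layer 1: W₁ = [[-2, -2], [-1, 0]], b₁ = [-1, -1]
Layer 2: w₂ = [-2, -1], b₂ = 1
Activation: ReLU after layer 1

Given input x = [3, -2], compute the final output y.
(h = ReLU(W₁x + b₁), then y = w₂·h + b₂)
y = 1

Layer 1 pre-activation: z₁ = [-3, -4]
After ReLU: h = [0, 0]
Layer 2 output: y = -2×0 + -1×0 + 1 = 1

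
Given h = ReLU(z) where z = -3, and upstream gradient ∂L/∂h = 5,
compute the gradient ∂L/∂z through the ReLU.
∂L/∂z = 0

h = ReLU(-3) = 0
Since z < 0: ∂h/∂z = 0
∂L/∂z = ∂L/∂h · ∂h/∂z = 5 × 0 = 0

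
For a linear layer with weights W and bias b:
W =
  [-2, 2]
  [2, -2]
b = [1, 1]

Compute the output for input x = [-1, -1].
y = [1, 1]

Wx = [-2×-1 + 2×-1, 2×-1 + -2×-1]
   = [0, 0]
y = Wx + b = [0 + 1, 0 + 1] = [1, 1]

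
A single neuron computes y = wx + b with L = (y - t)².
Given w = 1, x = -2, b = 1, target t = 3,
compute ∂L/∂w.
∂L/∂w = 16

y = wx + b = (1)(-2) + 1 = -1
∂L/∂y = 2(y - t) = 2(-1 - 3) = -8
∂y/∂w = x = -2
∂L/∂w = ∂L/∂y · ∂y/∂w = -8 × -2 = 16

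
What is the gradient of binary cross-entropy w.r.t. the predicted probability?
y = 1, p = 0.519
∂L/∂p = -1.927

∂L/∂p = -y/p + (1-y)/(1-p) = -1/0.519 + 0 = -1.927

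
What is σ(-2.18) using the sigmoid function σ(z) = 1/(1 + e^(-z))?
0.1016

sigmoid(-2.18) = 1/(1 + e^(2.18)) = 1/(1 + 8.846) = 0.1016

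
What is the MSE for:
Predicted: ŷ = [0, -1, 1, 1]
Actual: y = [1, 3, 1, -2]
MSE = 6.5

MSE = (1/4)((0-1)² + (-1-3)² + (1-1)² + (1--2)²) = (1/4)(1 + 16 + 0 + 9) = 6.5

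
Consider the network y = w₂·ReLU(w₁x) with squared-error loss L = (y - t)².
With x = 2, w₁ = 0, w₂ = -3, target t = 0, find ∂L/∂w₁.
∂L/∂w₁ = 0

Forward pass:
z = w₁x = 0×2 = 0
h = ReLU(0) = 0
y = w₂h = -3×0 = 0

Backward pass:
∂L/∂y = 2(y - t) = 2(0 - 0) = 0
∂y/∂h = w₂ = -3
∂h/∂z = 0 (ReLU derivative)
∂z/∂w₁ = x = 2

∂L/∂w₁ = 0 × -3 × 0 × 2 = 0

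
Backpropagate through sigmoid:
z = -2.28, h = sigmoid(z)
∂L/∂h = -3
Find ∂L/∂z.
∂L/∂z = -0.2525

σ(-2.28) = 0.09279
σ'(-2.28) = σ(-2.28)(1 - σ(-2.28)) = 0.09279 × 0.9072 = 0.08418
∂L/∂z = ∂L/∂h · σ'(z) = -3 × 0.08418 = -0.2525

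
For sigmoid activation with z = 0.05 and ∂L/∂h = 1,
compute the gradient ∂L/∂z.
∂L/∂z = 0.2498

σ(0.05) = 0.5125
σ'(0.05) = σ(0.05)(1 - σ(0.05)) = 0.5125 × 0.4875 = 0.2498
∂L/∂z = ∂L/∂h · σ'(z) = 1 × 0.2498 = 0.2498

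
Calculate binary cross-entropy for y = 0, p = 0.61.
L = 0.9416

L = -0·log(0.61) - 1·log(0.39) = -log(0.39) = 0.9416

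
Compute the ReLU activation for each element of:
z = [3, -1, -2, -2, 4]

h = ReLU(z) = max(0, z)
h = [3, 0, 0, 0, 4]

ReLU applied element-wise: max(0,3)=3, max(0,-1)=0, max(0,-2)=0, max(0,-2)=0, max(0,4)=4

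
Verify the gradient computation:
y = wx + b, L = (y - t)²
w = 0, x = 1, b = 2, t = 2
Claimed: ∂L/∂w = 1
Incorrect

y = (0)(1) + 2 = 2
∂L/∂y = 2(y - t) = 2(2 - 2) = 0
∂y/∂w = x = 1
∂L/∂w = 0 × 1 = 0

Claimed value: 1
Incorrect: The correct gradient is 0.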